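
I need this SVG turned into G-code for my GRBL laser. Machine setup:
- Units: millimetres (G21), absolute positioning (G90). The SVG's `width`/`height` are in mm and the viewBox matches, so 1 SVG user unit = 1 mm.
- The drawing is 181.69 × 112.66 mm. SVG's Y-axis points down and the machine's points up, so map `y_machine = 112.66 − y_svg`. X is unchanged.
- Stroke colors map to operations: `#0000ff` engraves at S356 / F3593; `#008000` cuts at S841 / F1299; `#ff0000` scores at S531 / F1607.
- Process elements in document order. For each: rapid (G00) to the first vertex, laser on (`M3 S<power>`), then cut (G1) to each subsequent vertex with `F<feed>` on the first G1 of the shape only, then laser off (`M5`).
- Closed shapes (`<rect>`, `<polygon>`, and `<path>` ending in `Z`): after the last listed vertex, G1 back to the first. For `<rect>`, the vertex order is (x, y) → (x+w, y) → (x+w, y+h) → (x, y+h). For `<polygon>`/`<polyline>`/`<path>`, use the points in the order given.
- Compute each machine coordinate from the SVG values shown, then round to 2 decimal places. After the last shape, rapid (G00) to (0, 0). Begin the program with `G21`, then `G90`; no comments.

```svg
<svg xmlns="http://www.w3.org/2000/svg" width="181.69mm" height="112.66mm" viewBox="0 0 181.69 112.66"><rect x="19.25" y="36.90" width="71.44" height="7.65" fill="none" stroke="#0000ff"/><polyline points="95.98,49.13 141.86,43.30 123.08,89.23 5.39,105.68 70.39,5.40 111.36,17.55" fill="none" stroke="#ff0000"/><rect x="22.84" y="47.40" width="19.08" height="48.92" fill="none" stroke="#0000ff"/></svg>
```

G21
G90
G00 X19.25 Y75.76
M3 S356
G1 X90.69 Y75.76 F3593
G1 X90.69 Y68.11
G1 X19.25 Y68.11
G1 X19.25 Y75.76
M5
G00 X95.98 Y63.53
M3 S531
G1 X141.86 Y69.36 F1607
G1 X123.08 Y23.43
G1 X5.39 Y6.98
G1 X70.39 Y107.26
G1 X111.36 Y95.11
M5
G00 X22.84 Y65.26
M3 S356
G1 X41.92 Y65.26 F3593
G1 X41.92 Y16.34
G1 X22.84 Y16.34
G1 X22.84 Y65.26
M5
G00 X0.00 Y0.00

1 u = 1 mm; y_m = 112.66 − y.

[1] `<rect>` rectangle, #0000ff→engrave S356 F3593: (19.25,75.76) → (90.69,75.76) → (90.69,68.11) → (19.25,68.11) → (19.25,75.76) (closed)

[2] `<polyline>` open polyline, #ff0000→score S531 F1607: (95.98,63.53) → (141.86,69.36) → (123.08,23.43) → (5.39,6.98) → (70.39,107.26) → (111.36,95.11)

[3] `<rect>` rectangle, #0000ff→engrave S356 F3593: (22.84,65.26) → (41.92,65.26) → (41.92,16.34) → (22.84,16.34) → (22.84,65.26) (closed)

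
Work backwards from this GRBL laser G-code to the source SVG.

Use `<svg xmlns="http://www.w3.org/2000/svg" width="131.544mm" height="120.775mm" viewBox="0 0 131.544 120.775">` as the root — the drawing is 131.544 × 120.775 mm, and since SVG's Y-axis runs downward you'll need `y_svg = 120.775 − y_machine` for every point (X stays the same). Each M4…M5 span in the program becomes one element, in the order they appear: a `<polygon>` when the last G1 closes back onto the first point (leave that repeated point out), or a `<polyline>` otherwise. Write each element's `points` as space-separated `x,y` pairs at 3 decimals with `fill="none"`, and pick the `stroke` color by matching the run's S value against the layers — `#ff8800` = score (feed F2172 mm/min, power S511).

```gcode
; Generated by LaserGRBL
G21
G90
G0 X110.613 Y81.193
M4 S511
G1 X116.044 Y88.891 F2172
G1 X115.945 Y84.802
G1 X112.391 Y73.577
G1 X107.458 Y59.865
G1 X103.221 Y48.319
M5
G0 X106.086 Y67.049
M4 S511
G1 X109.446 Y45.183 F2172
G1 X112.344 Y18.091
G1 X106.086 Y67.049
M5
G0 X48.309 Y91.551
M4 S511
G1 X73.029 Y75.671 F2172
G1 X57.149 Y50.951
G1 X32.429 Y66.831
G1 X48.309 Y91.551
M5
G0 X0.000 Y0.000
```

Each laser-on run becomes one SVG element. Flip Y back into SVG space with y_svg = 120.775 − y_machine. Every run uses S511, so all elements get stroke `#ff8800` (score).

Run 1: The run is open, so emit a `<polyline>` with points (Y-flipped): 110.613,39.582 116.044,31.884 115.945,35.973 112.391,47.198 107.458,60.910 103.221,72.456.

Run 2: The run returns to its start, so emit a `<polygon>` with points (Y-flipped): 106.086,53.726 109.446,75.592 112.344,102.684.

Run 3: The run returns to its start, so emit a `<polygon>` with points (Y-flipped): 48.309,29.224 73.029,45.104 57.149,69.824 32.429,53.944.

<svg xmlns="http://www.w3.org/2000/svg" width="131.544mm" height="120.775mm" viewBox="0 0 131.544 120.775">
  <polyline points="110.613,39.582 116.044,31.884 115.945,35.973 112.391,47.198 107.458,60.910 103.221,72.456" fill="none" stroke="#ff8800"/>
  <polygon points="106.086,53.726 109.446,75.592 112.344,102.684" fill="none" stroke="#ff8800"/>
  <polygon points="48.309,29.224 73.029,45.104 57.149,69.824 32.429,53.944" fill="none" stroke="#ff8800"/>
</svg>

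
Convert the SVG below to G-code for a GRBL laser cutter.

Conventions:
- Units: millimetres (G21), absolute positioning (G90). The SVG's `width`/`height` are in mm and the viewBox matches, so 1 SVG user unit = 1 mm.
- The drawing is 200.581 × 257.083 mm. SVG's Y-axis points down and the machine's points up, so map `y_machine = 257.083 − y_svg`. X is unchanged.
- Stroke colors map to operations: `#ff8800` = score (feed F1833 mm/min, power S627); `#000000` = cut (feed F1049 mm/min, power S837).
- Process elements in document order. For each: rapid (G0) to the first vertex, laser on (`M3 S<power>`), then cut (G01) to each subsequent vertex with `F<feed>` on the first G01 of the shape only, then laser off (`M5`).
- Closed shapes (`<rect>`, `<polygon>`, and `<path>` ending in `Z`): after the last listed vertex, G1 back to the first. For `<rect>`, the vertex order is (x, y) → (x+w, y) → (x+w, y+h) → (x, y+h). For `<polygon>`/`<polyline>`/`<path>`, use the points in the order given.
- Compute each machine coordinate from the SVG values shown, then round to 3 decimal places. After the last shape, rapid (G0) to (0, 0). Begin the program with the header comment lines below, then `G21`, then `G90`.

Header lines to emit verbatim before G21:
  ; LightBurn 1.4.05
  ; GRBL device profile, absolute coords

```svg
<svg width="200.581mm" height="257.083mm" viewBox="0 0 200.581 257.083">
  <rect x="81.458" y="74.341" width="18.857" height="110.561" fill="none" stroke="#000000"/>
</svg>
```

viewBox `0 0 200.581 257.083` with mm width/height → 1 unit = 1 mm. Flip: y_m = 257.083 − y_svg.

**Shape 1** — `<rect>` rectangle, stroke `#000000` → cut (S837, F1049). Machine vertices: (81.458,182.742) → (100.315,182.742) → (100.315,72.181) → (81.458,72.181) → (81.458,182.742). Closed: final G1 returns to the first vertex.

; LightBurn 1.4.05
; GRBL device profile, absolute coords
G21
G90
G0 X81.458 Y182.742
M3 S837
G01 X100.315 Y182.742 F1049
G01 X100.315 Y72.181
G01 X81.458 Y72.181
G01 X81.458 Y182.742
M5
G0 X0.000 Y0.000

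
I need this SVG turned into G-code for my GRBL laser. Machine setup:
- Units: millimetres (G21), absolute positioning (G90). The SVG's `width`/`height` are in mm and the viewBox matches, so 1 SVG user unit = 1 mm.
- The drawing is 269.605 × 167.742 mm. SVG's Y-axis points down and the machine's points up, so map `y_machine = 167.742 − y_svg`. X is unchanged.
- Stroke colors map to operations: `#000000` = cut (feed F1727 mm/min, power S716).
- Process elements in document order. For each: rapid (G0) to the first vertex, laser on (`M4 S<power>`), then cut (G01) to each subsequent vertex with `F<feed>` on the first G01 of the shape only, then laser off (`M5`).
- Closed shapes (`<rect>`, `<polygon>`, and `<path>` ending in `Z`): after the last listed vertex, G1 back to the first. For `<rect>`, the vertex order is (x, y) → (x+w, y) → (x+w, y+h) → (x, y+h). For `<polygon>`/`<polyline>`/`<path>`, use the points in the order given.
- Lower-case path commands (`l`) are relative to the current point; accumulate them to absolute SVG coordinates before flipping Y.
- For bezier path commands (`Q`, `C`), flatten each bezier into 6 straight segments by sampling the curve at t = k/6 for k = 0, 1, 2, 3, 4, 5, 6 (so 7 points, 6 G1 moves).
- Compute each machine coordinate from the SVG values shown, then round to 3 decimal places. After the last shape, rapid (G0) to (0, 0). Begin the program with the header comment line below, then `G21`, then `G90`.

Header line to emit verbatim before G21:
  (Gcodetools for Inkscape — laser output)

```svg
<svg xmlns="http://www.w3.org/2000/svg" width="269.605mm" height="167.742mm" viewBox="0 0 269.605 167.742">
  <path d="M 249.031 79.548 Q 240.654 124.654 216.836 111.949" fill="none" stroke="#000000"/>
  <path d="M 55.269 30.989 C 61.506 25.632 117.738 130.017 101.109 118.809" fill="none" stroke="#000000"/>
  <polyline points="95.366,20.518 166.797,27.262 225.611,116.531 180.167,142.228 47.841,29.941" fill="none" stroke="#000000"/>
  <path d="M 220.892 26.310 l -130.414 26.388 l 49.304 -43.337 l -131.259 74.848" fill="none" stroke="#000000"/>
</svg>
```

Since the viewBox matches the mm dimensions, user units are millimetres directly. The only transform is the Y-flip y_m = 167.742 − y_svg.

Shape 1 is a quadratic bezier drawn with `<path>`. Its stroke #000000 means cut at S716, F1727. After flipping Y the toolpath is (249.031,88.194) → (245.810,74.765) → (241.731,64.547) → (236.794,57.541) → (230.999,53.746) → (224.346,53.164) → (216.836,55.793).

Shape 2 is a cubic bezier drawn with `<path>`. Its stroke #000000 means cut at S716, F1727. After flipping Y the toolpath is (55.269,136.753) → (61.985,131.330) → (73.621,113.875) → (86.764,90.649) → (98.001,67.910) → (103.921,51.919) → (101.109,48.933).

Shape 3 is a open polyline drawn with `<polyline>`. Its stroke #000000 means cut at S716, F1727. After flipping Y the toolpath is (95.366,147.224) → (166.797,140.480) → (225.611,51.211) → (180.167,25.514) → (47.841,137.801).

Shape 4 is a open polyline drawn with `<path>`. Its stroke #000000 means cut at S716, F1727. After flipping Y the toolpath is (220.892,141.432) → (90.478,115.044) → (139.782,158.381) → (8.523,83.533).

(Gcodetools for Inkscape — laser output)
G21
G90
G0 X249.031 Y88.194
M4 S716
G01 X245.810 Y74.765 F1727
G01 X241.731 Y64.547
G01 X236.794 Y57.541
G01 X230.999 Y53.746
G01 X224.346 Y53.164
G01 X216.836 Y55.793
M5
G0 X55.269 Y136.753
M4 S716
G01 X61.985 Y131.330 F1727
G01 X73.621 Y113.875
G01 X86.764 Y90.649
G01 X98.001 Y67.910
G01 X103.921 Y51.919
G01 X101.109 Y48.933
M5
G0 X95.366 Y147.224
M4 S716
G01 X166.797 Y140.480 F1727
G01 X225.611 Y51.211
G01 X180.167 Y25.514
G01 X47.841 Y137.801
M5
G0 X220.892 Y141.432
M4 S716
G01 X90.478 Y115.044 F1727
G01 X139.782 Y158.381
G01 X8.523 Y83.533
M5
G0 X0.000 Y0.000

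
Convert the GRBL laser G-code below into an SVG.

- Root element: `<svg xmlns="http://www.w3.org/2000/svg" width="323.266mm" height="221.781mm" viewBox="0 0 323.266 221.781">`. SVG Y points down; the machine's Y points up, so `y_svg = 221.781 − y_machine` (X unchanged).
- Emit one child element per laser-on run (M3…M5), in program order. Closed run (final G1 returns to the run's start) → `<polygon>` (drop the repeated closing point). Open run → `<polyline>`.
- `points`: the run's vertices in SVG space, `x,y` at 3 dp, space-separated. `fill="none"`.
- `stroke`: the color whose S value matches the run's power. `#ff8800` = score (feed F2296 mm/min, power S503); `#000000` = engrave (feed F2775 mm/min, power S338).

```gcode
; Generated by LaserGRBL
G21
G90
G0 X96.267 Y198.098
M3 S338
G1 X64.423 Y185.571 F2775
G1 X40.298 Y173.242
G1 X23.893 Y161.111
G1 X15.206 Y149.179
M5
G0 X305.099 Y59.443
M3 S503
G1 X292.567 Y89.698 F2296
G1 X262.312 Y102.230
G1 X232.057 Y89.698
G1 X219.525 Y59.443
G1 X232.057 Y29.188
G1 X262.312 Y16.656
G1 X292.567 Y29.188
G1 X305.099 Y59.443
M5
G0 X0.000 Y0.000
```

y_svg = 221.781 − y_m.

[1] S338→`#000000` (engrave); open run; points: 96.267,23.683 64.423,36.210 40.298,48.539 23.893,60.670 15.206,72.602

[2] S503→`#ff8800` (score); closed run; points: 305.099,162.338 292.567,132.083 262.312,119.551 232.057,132.083 219.525,162.338 232.057,192.593 262.312,205.125 292.567,192.593

<svg xmlns="http://www.w3.org/2000/svg" width="323.266mm" height="221.781mm" viewBox="0 0 323.266 221.781">
  <polyline points="96.267,23.683 64.423,36.210 40.298,48.539 23.893,60.670 15.206,72.602" fill="none" stroke="#000000"/>
  <polygon points="305.099,162.338 292.567,132.083 262.312,119.551 232.057,132.083 219.525,162.338 232.057,192.593 262.312,205.125 292.567,192.593" fill="none" stroke="#ff8800"/>
</svg>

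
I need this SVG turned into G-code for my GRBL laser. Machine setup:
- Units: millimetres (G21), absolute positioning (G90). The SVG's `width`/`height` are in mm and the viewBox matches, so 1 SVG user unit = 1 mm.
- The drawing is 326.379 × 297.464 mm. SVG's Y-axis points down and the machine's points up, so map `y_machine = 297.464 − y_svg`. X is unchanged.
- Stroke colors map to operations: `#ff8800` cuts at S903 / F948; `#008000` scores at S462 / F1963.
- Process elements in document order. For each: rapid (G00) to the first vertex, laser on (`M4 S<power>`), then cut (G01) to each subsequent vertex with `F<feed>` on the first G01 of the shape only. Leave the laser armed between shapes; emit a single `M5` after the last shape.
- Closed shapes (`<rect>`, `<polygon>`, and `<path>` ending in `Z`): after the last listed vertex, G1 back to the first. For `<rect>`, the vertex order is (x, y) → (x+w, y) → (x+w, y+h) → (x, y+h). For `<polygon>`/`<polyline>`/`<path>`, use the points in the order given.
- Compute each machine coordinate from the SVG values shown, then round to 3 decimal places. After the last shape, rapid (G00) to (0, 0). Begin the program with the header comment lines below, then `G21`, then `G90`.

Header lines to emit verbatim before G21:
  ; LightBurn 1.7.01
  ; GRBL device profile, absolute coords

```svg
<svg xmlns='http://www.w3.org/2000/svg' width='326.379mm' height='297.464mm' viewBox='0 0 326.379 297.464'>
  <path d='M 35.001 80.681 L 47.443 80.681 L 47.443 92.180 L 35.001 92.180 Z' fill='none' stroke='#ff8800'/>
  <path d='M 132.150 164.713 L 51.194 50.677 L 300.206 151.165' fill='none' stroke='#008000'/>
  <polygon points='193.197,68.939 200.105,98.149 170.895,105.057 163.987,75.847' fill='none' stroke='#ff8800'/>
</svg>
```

; LightBurn 1.7.01
; GRBL device profile, absolute coords
G21
G90
G00 X35.001 Y216.783
M4 S903
G01 X47.443 Y216.783 F948
G01 X47.443 Y205.284
G01 X35.001 Y205.284
G01 X35.001 Y216.783
G00 X132.150 Y132.751
M4 S462
G01 X51.194 Y246.787 F1963
G01 X300.206 Y146.299
G00 X193.197 Y228.525
M4 S903
G01 X200.105 Y199.315 F948
G01 X170.895 Y192.407
G01 X163.987 Y221.617
G01 X193.197 Y228.525
M5
G00 X0.000 Y0.000

1 u = 1 mm; y_m = 297.464 − y.

[1] `<path>` rectangle, #ff8800→cut S903 F948: (35.001,216.783) → (47.443,216.783) → (47.443,205.284) → (35.001,205.284) → (35.001,216.783) (closed)

[2] `<path>` open polyline, #008000→score S462 F1963: (132.150,132.751) → (51.194,246.787) → (300.206,146.299)

[3] `<polygon>` regular polygon, #ff8800→cut S903 F948: (193.197,228.525) → (200.105,199.315) → (170.895,192.407) → (163.987,221.617) → (193.197,228.525) (closed)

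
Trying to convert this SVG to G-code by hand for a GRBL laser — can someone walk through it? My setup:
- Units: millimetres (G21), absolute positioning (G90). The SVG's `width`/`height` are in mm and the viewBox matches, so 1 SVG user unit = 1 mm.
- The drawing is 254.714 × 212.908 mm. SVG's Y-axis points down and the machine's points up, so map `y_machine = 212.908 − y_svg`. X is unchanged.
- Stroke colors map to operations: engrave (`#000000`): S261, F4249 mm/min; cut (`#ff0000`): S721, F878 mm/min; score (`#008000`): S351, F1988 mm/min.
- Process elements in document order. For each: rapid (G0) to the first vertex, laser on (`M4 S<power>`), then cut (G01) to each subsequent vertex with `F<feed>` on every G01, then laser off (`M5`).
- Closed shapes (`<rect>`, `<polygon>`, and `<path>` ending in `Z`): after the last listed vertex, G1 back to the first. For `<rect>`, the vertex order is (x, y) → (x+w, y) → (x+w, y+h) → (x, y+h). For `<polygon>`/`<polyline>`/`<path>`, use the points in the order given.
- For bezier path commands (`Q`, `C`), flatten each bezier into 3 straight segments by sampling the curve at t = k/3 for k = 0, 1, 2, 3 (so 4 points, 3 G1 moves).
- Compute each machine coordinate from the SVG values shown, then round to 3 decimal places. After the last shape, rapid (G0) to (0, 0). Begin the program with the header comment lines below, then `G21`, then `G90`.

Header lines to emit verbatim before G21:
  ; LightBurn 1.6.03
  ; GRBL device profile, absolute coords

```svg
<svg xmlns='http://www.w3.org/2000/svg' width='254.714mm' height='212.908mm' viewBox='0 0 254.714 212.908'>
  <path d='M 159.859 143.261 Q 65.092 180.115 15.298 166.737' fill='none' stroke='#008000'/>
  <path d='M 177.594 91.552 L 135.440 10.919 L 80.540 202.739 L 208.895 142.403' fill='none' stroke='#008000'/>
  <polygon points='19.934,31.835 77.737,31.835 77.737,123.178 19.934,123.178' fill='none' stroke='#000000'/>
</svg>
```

; LightBurn 1.6.03
; GRBL device profile, absolute coords
G21
G90
G0 X159.859 Y69.647
M4 S351
G01 X101.678 Y50.659 F1988
G01 X53.491 Y42.834 F1988
G01 X15.298 Y46.171 F1988
M5
G0 X177.594 Y121.356
M4 S351
G01 X135.440 Y201.989 F1988
G01 X80.540 Y10.169 F1988
G01 X208.895 Y70.505 F1988
M5
G0 X19.934 Y181.073
M4 S261
G01 X77.737 Y181.073 F4249
G01 X77.737 Y89.730 F4249
G01 X19.934 Y89.730 F4249
G01 X19.934 Y181.073 F4249
M5
G0 X0.000 Y0.000

1 u = 1 mm; y_m = 212.908 − y.

[1] `<path>` quadratic bezier, #008000→score S351 F1988: (159.859,69.647) → (101.678,50.659) → (53.491,42.834) → (15.298,46.171)

[2] `<path>` open polyline, #008000→score S351 F1988: (177.594,121.356) → (135.440,201.989) → (80.540,10.169) → (208.895,70.505)

[3] `<polygon>` rectangle, #000000→engrave S261 F4249: (19.934,181.073) → (77.737,181.073) → (77.737,89.730) → (19.934,89.730) → (19.934,181.073) (closed)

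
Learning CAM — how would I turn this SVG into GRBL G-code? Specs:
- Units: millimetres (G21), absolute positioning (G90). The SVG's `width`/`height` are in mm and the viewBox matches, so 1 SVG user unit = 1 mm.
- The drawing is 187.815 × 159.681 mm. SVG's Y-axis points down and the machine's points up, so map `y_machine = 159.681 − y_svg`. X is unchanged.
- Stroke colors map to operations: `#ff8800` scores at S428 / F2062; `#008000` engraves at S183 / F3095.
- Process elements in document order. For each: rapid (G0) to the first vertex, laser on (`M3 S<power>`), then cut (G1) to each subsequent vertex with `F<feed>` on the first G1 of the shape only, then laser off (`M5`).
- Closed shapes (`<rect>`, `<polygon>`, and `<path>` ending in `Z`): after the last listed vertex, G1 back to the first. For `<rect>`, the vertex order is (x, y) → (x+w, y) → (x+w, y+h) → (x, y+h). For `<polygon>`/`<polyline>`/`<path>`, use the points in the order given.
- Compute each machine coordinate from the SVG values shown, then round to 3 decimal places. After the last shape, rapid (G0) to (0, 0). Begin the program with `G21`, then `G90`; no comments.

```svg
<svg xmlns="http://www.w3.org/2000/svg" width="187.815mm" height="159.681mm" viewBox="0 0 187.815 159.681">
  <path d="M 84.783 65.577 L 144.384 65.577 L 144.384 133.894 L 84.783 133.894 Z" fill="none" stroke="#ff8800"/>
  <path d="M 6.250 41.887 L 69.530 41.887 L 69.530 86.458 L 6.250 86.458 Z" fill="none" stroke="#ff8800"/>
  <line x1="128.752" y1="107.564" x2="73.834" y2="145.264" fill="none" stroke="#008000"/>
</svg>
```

G21
G90
G0 X84.783 Y94.104
M3 S428
G1 X144.384 Y94.104 F2062
G1 X144.384 Y25.787
G1 X84.783 Y25.787
G1 X84.783 Y94.104
M5
G0 X6.250 Y117.794
M3 S428
G1 X69.530 Y117.794 F2062
G1 X69.530 Y73.223
G1 X6.250 Y73.223
G1 X6.250 Y117.794
M5
G0 X128.752 Y52.117
M3 S183
G1 X73.834 Y14.417 F3095
M5
G0 X0.000 Y0.000

Since the viewBox matches the mm dimensions, user units are millimetres directly. The only transform is the Y-flip y_m = 159.681 − y_svg.

Shape 1 is a rectangle drawn with `<path>`. Its stroke #ff8800 means score at S428, F2062. After flipping Y the toolpath is (84.783,94.104) → (144.384,94.104) → (144.384,25.787) → (84.783,25.787) → (84.783,94.104), returning to the start.

Shape 2 is a rectangle drawn with `<path>`. Its stroke #ff8800 means score at S428, F2062. After flipping Y the toolpath is (6.250,117.794) → (69.530,117.794) → (69.530,73.223) → (6.250,73.223) → (6.250,117.794), returning to the start.

Shape 3 is a line segment drawn with `<line>`. Its stroke #008000 means engrave at S183, F3095. After flipping Y the toolpath is (128.752,52.117) → (73.834,14.417).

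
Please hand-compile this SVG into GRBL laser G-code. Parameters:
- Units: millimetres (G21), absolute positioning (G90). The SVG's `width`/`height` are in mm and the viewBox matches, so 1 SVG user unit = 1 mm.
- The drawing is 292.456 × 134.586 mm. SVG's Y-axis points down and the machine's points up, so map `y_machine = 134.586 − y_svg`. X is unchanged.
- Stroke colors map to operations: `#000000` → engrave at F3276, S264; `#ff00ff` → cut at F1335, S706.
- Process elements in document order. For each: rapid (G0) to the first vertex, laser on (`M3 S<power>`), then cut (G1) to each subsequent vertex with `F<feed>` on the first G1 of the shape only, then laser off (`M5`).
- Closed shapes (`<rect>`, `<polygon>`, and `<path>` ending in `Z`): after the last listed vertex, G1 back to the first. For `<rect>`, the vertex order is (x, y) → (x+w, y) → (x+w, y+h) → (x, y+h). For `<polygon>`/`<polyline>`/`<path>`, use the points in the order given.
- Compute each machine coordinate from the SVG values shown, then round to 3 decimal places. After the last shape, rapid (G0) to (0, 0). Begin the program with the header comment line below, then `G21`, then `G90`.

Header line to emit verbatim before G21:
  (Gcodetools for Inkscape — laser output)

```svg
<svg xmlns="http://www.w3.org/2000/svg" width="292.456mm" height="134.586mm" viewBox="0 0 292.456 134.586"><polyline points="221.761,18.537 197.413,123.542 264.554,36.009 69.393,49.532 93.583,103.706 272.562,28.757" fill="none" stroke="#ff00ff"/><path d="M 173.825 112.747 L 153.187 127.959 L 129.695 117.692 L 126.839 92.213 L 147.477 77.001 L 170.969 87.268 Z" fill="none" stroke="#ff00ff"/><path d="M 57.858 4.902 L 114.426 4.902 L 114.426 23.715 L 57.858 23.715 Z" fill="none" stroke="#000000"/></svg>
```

(Gcodetools for Inkscape — laser output)
G21
G90
G0 X221.761 Y116.049
M3 S706
G1 X197.413 Y11.044 F1335
G1 X264.554 Y98.577
G1 X69.393 Y85.054
G1 X93.583 Y30.880
G1 X272.562 Y105.829
M5
G0 X173.825 Y21.839
M3 S706
G1 X153.187 Y6.627 F1335
G1 X129.695 Y16.894
G1 X126.839 Y42.373
G1 X147.477 Y57.585
G1 X170.969 Y47.318
G1 X173.825 Y21.839
M5
G0 X57.858 Y129.684
M3 S264
G1 X114.426 Y129.684 F3276
G1 X114.426 Y110.871
G1 X57.858 Y110.871
G1 X57.858 Y129.684
M5
G0 X0.000 Y0.000

Since the viewBox matches the mm dimensions, user units are millimetres directly. The only transform is the Y-flip y_m = 134.586 − y_svg.

Shape 1 is a open polyline drawn with `<polyline>`. Its stroke #ff00ff means cut at S706, F1335. After flipping Y the toolpath is (221.761,116.049) → (197.413,11.044) → (264.554,98.577) → (69.393,85.054) → (93.583,30.880) → (272.562,105.829).

Shape 2 is a regular polygon drawn with `<path>`. Its stroke #ff00ff means cut at S706, F1335. After flipping Y the toolpath is (173.825,21.839) → (153.187,6.627) → (129.695,16.894) → (126.839,42.373) → (147.477,57.585) → (170.969,47.318) → (173.825,21.839), returning to the start.

Shape 3 is a rectangle drawn with `<path>`. Its stroke #000000 means engrave at S264, F3276. After flipping Y the toolpath is (57.858,129.684) → (114.426,129.684) → (114.426,110.871) → (57.858,110.871) → (57.858,129.684), returning to the start.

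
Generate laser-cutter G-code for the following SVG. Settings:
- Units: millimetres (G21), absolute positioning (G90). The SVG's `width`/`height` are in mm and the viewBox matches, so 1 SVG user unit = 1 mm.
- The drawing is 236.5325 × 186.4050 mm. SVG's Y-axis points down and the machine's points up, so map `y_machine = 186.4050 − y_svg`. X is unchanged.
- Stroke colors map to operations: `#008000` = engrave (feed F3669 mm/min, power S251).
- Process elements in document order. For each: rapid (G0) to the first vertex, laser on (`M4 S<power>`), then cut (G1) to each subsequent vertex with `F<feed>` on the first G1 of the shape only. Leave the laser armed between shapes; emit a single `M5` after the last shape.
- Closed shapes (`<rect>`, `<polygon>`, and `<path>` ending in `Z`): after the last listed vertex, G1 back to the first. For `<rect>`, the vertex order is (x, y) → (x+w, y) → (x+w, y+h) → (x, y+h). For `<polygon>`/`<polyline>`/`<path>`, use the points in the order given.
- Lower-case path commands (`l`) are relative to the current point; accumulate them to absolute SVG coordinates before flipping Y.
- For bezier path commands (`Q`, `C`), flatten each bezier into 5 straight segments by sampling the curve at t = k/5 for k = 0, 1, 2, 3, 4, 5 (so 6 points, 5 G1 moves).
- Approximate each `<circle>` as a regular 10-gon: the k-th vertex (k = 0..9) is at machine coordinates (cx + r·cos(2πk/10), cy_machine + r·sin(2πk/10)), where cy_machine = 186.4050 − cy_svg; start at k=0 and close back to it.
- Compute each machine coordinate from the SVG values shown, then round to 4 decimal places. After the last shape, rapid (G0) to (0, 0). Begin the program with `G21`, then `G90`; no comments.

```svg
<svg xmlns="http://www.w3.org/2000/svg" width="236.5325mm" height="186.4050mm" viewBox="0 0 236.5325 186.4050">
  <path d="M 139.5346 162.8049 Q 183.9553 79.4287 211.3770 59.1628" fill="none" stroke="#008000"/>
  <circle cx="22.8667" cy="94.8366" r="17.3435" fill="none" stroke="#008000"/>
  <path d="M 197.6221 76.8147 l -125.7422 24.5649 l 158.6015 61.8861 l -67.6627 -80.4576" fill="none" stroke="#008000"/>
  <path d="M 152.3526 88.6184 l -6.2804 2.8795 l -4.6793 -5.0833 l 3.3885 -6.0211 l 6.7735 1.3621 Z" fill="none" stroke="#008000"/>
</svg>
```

G21
G90
G0 X139.5346 Y23.6001
M4 S251
G1 X156.6229 Y54.4262 F3669
G1 X172.3513 Y80.2034
G1 X186.7198 Y100.9318
G1 X199.7284 Y116.6114
G1 X211.3770 Y127.2422
G0 X40.2102 Y91.5684
M4 S251
G1 X36.8979 Y101.7627 F3669
G1 X28.2261 Y108.0630
G1 X17.5073 Y108.0630
G1 X8.8355 Y101.7627
G1 X5.5232 Y91.5684
G1 X8.8355 Y81.3741
G1 X17.5073 Y75.0738
G1 X28.2261 Y75.0738
G1 X36.8979 Y81.3741
G1 X40.2102 Y91.5684
G0 X197.6221 Y109.5903
M4 S251
G1 X71.8799 Y85.0254 F3669
G1 X230.4814 Y23.1393
G1 X162.8187 Y103.5969
G0 X152.3526 Y97.7866
M4 S251
G1 X146.0722 Y94.9071 F3669
G1 X141.3929 Y99.9904
G1 X144.7814 Y106.0115
G1 X151.5549 Y104.6494
G1 X152.3526 Y97.7866
M5
G0 X0.0000 Y0.0000

1 u = 1 mm; y_m = 186.4050 − y.

[1] `<path>` quadratic bezier, #008000→engrave S251 F3669: (139.5346,23.6001) → (156.6229,54.4262) → (172.3513,80.2034) → (186.7198,100.9318) → (199.7284,116.6114) → (211.3770,127.2422)

[2] `<circle>` circle, #008000→engrave S251 F3669: (40.2102,91.5684) → (36.8979,101.7627) → (28.2261,108.0630) → (17.5073,108.0630) → (8.8355,101.7627) → (5.5232,91.5684) → (8.8355,81.3741) → (17.5073,75.0738) → (28.2261,75.0738) → (36.8979,81.3741) → (40.2102,91.5684) (closed)

[3] `<path>` open polyline, #008000→engrave S251 F3669: (197.6221,109.5903) → (71.8799,85.0254) → (230.4814,23.1393) → (162.8187,103.5969)

[4] `<path>` regular polygon, #008000→engrave S251 F3669: (152.3526,97.7866) → (146.0722,94.9071) → (141.3929,99.9904) → (144.7814,106.0115) → (151.5549,104.6494) → (152.3526,97.7866) (closed)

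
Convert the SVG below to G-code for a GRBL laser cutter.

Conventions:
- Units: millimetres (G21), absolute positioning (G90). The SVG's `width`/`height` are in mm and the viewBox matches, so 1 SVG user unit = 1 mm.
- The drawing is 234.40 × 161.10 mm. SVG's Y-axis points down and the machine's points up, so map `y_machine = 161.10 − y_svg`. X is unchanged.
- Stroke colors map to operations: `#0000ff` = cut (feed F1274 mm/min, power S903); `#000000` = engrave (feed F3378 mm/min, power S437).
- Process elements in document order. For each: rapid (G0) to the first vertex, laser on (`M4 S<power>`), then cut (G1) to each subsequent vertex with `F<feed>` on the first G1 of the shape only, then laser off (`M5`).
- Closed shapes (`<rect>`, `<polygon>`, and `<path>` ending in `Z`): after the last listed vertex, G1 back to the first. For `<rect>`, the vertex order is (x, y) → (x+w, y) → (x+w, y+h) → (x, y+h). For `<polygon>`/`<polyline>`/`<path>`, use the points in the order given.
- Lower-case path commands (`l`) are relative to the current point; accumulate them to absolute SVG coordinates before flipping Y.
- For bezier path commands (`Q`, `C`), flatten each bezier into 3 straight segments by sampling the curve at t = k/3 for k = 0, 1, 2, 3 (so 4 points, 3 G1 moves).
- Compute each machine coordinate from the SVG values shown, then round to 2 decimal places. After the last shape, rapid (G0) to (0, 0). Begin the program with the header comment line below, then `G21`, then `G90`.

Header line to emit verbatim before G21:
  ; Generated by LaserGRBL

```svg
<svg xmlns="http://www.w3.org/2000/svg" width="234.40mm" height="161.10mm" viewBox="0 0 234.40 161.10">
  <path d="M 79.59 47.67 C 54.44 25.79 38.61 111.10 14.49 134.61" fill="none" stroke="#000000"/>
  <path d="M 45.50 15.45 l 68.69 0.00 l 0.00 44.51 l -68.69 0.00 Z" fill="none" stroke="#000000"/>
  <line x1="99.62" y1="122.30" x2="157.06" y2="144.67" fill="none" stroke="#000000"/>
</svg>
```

Since the viewBox matches the mm dimensions, user units are millimetres directly. The only transform is the Y-flip y_m = 161.10 − y_svg.

Shape 1 is a cubic bezier drawn with `<path>`. Its stroke #000000 means engrave at S437, F3378. After flipping Y the toolpath is (79.59,113.43) → (56.89,105.84) → (36.50,64.34) → (14.49,26.49).

Shape 2 is a rectangle drawn with `<path>`. Its stroke #000000 means engrave at S437, F3378. After flipping Y the toolpath is (45.50,145.65) → (114.19,145.65) → (114.19,101.14) → (45.50,101.14) → (45.50,145.65), returning to the start.

Shape 3 is a line segment drawn with `<line>`. Its stroke #000000 means engrave at S437, F3378. After flipping Y the toolpath is (99.62,38.80) → (157.06,16.43).

; Generated by LaserGRBL
G21
G90
G0 X79.59 Y113.43
M4 S437
G1 X56.89 Y105.84 F3378
G1 X36.50 Y64.34
G1 X14.49 Y26.49
M5
G0 X45.50 Y145.65
M4 S437
G1 X114.19 Y145.65 F3378
G1 X114.19 Y101.14
G1 X45.50 Y101.14
G1 X45.50 Y145.65
M5
G0 X99.62 Y38.80
M4 S437
G1 X157.06 Y16.43 F3378
M5
G0 X0.00 Y0.00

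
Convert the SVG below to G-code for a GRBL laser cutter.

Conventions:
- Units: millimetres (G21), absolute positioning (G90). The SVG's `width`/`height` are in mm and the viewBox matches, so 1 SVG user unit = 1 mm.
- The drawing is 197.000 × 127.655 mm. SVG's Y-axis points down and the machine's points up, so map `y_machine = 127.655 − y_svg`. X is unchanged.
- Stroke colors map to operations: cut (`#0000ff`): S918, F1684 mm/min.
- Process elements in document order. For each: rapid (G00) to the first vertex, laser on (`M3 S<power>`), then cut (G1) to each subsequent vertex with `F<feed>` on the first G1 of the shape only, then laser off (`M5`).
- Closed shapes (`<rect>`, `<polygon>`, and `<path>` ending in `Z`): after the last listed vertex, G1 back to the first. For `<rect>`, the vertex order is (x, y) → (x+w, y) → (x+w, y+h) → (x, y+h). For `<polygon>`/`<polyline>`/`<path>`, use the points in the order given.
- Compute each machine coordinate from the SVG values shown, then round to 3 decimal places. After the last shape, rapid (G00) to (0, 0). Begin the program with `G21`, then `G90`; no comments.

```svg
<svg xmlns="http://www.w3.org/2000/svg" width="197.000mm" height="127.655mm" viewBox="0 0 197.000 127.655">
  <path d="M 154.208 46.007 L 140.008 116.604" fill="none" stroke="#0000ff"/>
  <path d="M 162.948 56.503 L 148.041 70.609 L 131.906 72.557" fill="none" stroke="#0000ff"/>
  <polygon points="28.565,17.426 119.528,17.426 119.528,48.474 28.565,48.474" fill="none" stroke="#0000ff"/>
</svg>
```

G21
G90
G00 X154.208 Y81.648
M3 S918
G1 X140.008 Y11.051 F1684
M5
G00 X162.948 Y71.152
M3 S918
G1 X148.041 Y57.046 F1684
G1 X131.906 Y55.098
M5
G00 X28.565 Y110.229
M3 S918
G1 X119.528 Y110.229 F1684
G1 X119.528 Y79.181
G1 X28.565 Y79.181
G1 X28.565 Y110.229
M5
G00 X0.000 Y0.000

Since the viewBox matches the mm dimensions, user units are millimetres directly. The only transform is the Y-flip y_m = 127.655 − y_svg.

Shape 1 is a line segment drawn with `<path>`. Its stroke #0000ff means cut at S918, F1684. After flipping Y the toolpath is (154.208,81.648) → (140.008,11.051).

Shape 2 is a open polyline drawn with `<path>`. Its stroke #0000ff means cut at S918, F1684. After flipping Y the toolpath is (162.948,71.152) → (148.041,57.046) → (131.906,55.098).

Shape 3 is a rectangle drawn with `<polygon>`. Its stroke #0000ff means cut at S918, F1684. After flipping Y the toolpath is (28.565,110.229) → (119.528,110.229) → (119.528,79.181) → (28.565,79.181) → (28.565,110.229), returning to the start.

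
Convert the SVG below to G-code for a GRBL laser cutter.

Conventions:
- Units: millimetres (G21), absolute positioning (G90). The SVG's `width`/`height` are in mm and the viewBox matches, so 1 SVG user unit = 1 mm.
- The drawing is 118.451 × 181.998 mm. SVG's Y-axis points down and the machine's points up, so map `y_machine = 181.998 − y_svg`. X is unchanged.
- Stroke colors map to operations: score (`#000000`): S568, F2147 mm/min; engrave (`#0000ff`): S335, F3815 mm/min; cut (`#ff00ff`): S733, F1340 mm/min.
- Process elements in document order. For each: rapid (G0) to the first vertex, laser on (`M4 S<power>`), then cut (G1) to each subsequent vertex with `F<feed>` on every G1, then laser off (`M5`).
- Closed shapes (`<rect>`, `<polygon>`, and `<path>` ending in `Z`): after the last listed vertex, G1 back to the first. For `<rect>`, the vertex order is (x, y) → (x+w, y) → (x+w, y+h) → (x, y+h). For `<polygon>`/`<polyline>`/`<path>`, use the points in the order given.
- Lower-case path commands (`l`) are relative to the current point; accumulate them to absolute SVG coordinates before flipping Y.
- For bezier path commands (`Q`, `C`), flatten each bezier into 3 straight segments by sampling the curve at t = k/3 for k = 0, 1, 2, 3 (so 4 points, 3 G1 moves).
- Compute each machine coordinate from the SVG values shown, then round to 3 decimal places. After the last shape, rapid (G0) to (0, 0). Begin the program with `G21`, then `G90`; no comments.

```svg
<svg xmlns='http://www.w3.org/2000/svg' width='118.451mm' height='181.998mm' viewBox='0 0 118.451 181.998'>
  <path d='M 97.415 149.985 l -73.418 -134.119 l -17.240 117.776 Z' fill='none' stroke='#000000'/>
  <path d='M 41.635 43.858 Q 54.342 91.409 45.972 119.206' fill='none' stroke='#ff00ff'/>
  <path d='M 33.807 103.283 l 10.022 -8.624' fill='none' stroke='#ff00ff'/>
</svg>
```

viewBox `0 0 118.451 181.998` with mm width/height → 1 unit = 1 mm. Flip: y_m = 181.998 − y_svg.

**Shape 1** — `<path>` closed polygon, stroke `#000000` → score (S568, F2147). Machine vertices: (97.415,32.013) → (23.997,166.132) → (6.757,48.356) → (97.415,32.013). Closed: final G1 returns to the first vertex.

**Shape 2** — `<path>` quadratic bezier, stroke `#ff00ff` → cut (S733, F1340). Control points (SVG): P0=(41.635,43.858), P1=(54.342,91.409), P2=(45.972,119.206); sampled at t=k/3. Machine vertices: (41.635,138.140) → (47.764,108.634) → (49.210,83.518) → (45.972,62.792). Open path.

**Shape 3** — `<path>` line segment, stroke `#ff00ff` → cut (S733, F1340). Machine vertices: (33.807,78.715) → (43.829,87.339). Open path.

G21
G90
G0 X97.415 Y32.013
M4 S568
G1 X23.997 Y166.132 F2147
G1 X6.757 Y48.356 F2147
G1 X97.415 Y32.013 F2147
M5
G0 X41.635 Y138.140
M4 S733
G1 X47.764 Y108.634 F1340
G1 X49.210 Y83.518 F1340
G1 X45.972 Y62.792 F1340
M5
G0 X33.807 Y78.715
M4 S733
G1 X43.829 Y87.339 F1340
M5
G0 X0.000 Y0.000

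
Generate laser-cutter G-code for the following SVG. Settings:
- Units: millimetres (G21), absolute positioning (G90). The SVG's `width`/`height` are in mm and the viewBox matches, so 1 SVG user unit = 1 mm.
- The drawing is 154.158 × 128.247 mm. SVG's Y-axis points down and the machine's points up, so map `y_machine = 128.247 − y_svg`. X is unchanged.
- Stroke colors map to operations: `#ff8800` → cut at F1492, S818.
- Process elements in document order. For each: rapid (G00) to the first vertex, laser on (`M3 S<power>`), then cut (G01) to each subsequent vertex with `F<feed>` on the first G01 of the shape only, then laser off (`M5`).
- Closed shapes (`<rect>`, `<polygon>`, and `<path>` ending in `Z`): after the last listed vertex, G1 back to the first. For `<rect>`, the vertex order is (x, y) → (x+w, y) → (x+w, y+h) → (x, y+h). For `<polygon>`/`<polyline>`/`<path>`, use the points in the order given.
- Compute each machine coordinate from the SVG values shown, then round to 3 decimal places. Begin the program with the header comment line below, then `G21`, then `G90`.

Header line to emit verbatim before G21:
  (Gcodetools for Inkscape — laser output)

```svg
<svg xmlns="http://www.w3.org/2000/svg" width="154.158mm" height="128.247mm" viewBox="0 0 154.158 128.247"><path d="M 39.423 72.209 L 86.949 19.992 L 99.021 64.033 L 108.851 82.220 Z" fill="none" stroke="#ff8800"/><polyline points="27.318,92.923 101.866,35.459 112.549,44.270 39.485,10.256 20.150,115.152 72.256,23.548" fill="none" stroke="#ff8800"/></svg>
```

1 u = 1 mm; y_m = 128.247 − y.

[1] `<path>` closed polygon, #ff8800→cut S818 F1492: (39.423,56.038) → (86.949,108.255) → (99.021,64.214) → (108.851,46.027) → (39.423,56.038) (closed)

[2] `<polyline>` open polyline, #ff8800→cut S818 F1492: (27.318,35.324) → (101.866,92.788) → (112.549,83.977) → (39.485,117.991) → (20.150,13.095) → (72.256,104.699)

(Gcodetools for Inkscape — laser output)
G21
G90
G00 X39.423 Y56.038
M3 S818
G01 X86.949 Y108.255 F1492
G01 X99.021 Y64.214
G01 X108.851 Y46.027
G01 X39.423 Y56.038
M5
G00 X27.318 Y35.324
M3 S818
G01 X101.866 Y92.788 F1492
G01 X112.549 Y83.977
G01 X39.485 Y117.991
G01 X20.150 Y13.095
G01 X72.256 Y104.699
M5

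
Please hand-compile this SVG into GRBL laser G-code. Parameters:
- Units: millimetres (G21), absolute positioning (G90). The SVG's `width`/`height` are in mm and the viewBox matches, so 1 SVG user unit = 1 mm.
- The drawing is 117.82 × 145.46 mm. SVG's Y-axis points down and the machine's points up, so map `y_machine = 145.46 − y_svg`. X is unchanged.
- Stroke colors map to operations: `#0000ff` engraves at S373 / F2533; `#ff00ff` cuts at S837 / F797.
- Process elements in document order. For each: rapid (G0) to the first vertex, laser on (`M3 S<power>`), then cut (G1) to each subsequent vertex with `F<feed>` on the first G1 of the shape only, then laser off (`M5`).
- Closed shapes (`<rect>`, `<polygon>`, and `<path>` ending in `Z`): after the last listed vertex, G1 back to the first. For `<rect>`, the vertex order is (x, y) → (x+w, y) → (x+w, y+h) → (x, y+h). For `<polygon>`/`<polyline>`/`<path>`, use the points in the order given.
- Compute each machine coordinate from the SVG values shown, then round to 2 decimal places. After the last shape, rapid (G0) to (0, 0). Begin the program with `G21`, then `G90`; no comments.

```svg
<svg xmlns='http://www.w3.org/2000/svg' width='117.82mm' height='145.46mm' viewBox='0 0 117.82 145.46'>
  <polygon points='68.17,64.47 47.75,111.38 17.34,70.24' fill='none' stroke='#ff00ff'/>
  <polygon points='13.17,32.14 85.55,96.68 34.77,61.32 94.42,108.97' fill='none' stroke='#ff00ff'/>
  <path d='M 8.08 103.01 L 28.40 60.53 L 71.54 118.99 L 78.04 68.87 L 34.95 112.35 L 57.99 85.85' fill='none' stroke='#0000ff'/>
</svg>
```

1 u = 1 mm; y_m = 145.46 − y.

[1] `<polygon>` regular polygon, #ff00ff→cut S837 F797: (68.17,80.99) → (47.75,34.08) → (17.34,75.22) → (68.17,80.99) (closed)

[2] `<polygon>` closed polygon, #ff00ff→cut S837 F797: (13.17,113.32) → (85.55,48.78) → (34.77,84.14) → (94.42,36.49) → (13.17,113.32) (closed)

[3] `<path>` open polyline, #0000ff→engrave S373 F2533: (8.08,42.45) → (28.40,84.93) → (71.54,26.47) → (78.04,76.59) → (34.95,33.11) → (57.99,59.61)

G21
G90
G0 X68.17 Y80.99
M3 S837
G1 X47.75 Y34.08 F797
G1 X17.34 Y75.22
G1 X68.17 Y80.99
M5
G0 X13.17 Y113.32
M3 S837
G1 X85.55 Y48.78 F797
G1 X34.77 Y84.14
G1 X94.42 Y36.49
G1 X13.17 Y113.32
M5
G0 X8.08 Y42.45
M3 S373
G1 X28.40 Y84.93 F2533
G1 X71.54 Y26.47
G1 X78.04 Y76.59
G1 X34.95 Y33.11
G1 X57.99 Y59.61
M5
G0 X0.00 Y0.00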